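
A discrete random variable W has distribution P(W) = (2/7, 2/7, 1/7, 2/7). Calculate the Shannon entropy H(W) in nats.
1.3518 nats

Shannon entropy is H(X) = -Σ p(x) log p(x).

For P = (2/7, 2/7, 1/7, 2/7):
H = -2/7 × log_e(2/7) -2/7 × log_e(2/7) -1/7 × log_e(1/7) -2/7 × log_e(2/7)
H = 1.3518 nats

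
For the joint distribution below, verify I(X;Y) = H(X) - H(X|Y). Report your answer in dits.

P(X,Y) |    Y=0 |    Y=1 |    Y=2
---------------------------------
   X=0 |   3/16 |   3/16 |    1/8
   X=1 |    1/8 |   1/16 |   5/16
I(X;Y) = 0.0350 dits

Mutual information has multiple equivalent forms:
- I(X;Y) = H(X) - H(X|Y)
- I(X;Y) = H(Y) - H(Y|X)
- I(X;Y) = H(X) + H(Y) - H(X,Y)

Computing all quantities:
H(X) = 0.3010, H(Y) = 0.4654, H(X,Y) = 0.7315
H(X|Y) = 0.2661, H(Y|X) = 0.4305

Verification:
H(X) - H(X|Y) = 0.3010 - 0.2661 = 0.0350
H(Y) - H(Y|X) = 0.4654 - 0.4305 = 0.0350
H(X) + H(Y) - H(X,Y) = 0.3010 + 0.4654 - 0.7315 = 0.0350

All forms give I(X;Y) = 0.0350 dits. ✓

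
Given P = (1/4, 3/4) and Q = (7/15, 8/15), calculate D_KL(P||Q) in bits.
0.1438 bits

KL divergence: D_KL(P||Q) = Σ p(x) log(p(x)/q(x))

Computing term by term:
  x=0: 1/4 × log_2[(1/4)/(7/15)] = 1/4 × -0.9005 = -0.2251
  x=1: 3/4 × log_2[(3/4)/(8/15)] = 3/4 × 0.4919 = 0.3689

D_KL(P||Q) = 0.1438 bits

Note: KL divergence is always non-negative and equals 0 iff P = Q.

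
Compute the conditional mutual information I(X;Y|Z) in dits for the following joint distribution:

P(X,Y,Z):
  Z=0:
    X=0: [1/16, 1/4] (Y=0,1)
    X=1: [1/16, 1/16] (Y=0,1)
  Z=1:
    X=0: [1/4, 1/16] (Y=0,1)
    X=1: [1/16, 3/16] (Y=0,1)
0.0470 dits

Conditional mutual information: I(X;Y|Z) = H(X|Z) + H(Y|Z) - H(X,Y|Z)

H(Z) = 0.2976
H(X,Z) = 0.5791 → H(X|Z) = 0.2815
H(Y,Z) = 0.5791 → H(Y|Z) = 0.2815
H(X,Y,Z) = 0.8136 → H(X,Y|Z) = 0.5160

I(X;Y|Z) = 0.2815 + 0.2815 - 0.5160 = 0.0470 dits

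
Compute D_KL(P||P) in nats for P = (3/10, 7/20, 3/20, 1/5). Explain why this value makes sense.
0.0000 nats

KL divergence satisfies the Gibbs inequality: D_KL(P||Q) ≥ 0 for all distributions P, Q.

D_KL(P||Q) = Σ p(x) log(p(x)/q(x))
Each term is p(x) × log_e(p(x)/p(x)) = p(x) × log_e(1) = 0, so the sum is 0.
D_KL(P||Q) = 0.0000 nats

When P = Q, the KL divergence is exactly 0, as there is no 'divergence' between identical distributions.

This non-negativity is a fundamental property: relative entropy cannot be negative because it measures how different Q is from P.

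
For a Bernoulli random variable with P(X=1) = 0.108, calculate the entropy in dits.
0.1487 dits

The binary entropy function is:
H(p) = -p log(p) - (1-p) log(1-p)

H(0.108) = -0.108 × log_10(0.108) - 0.892 × log_10(0.892)
H(0.108) = 0.1487 dits

Note: Binary entropy is maximized at p=0.5 (H=1 bit) and minimized at p=0 or p=1 (H=0).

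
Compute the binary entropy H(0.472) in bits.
0.9977 bits

The binary entropy function is:
H(p) = -p log(p) - (1-p) log(1-p)

H(0.472) = -0.472 × log_2(0.472) - 0.528 × log_2(0.528)
H(0.472) = 0.9977 bits

Note: Binary entropy is maximized at p=0.5 (H=1 bit) and minimized at p=0 or p=1 (H=0).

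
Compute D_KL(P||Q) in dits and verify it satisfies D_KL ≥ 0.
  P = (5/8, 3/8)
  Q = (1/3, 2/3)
0.0769 dits

KL divergence satisfies the Gibbs inequality: D_KL(P||Q) ≥ 0 for all distributions P, Q.

D_KL(P||Q) = Σ p(x) log(p(x)/q(x))
Term by term:
  x=0: 5/8 × log_10[(5/8)/(1/3)] = 0.1706
  x=1: 3/8 × log_10[(3/8)/(2/3)] = -0.0937
D_KL(P||Q) = 0.0769 dits

D_KL(P||Q) = 0.0769 ≥ 0 ✓

This non-negativity is a fundamental property: relative entropy cannot be negative because it measures how different Q is from P.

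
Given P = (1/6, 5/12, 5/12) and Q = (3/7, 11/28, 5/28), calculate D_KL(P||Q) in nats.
0.2201 nats

KL divergence: D_KL(P||Q) = Σ p(x) log(p(x)/q(x))

Computing term by term:
  x=0: 1/6 × log_e[(1/6)/(3/7)] = 1/6 × -0.9445 = -0.1574
  x=1: 5/12 × log_e[(5/12)/(11/28)] = 5/12 × 0.0588 = 0.0245
  x=2: 5/12 × log_e[(5/12)/(5/28)] = 5/12 × 0.8473 = 0.3530

D_KL(P||Q) = 0.2201 nats

Note: KL divergence is always non-negative and equals 0 iff P = Q.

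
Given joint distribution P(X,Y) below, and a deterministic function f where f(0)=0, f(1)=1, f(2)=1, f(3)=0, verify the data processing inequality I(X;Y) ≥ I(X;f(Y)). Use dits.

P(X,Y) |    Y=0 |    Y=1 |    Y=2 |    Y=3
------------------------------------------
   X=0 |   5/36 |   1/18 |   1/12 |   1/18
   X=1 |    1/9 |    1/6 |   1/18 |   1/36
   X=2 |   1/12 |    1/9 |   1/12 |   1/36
I(X;Y) = 0.0191, I(X;f(Y)) = 0.0085, inequality holds: 0.0191 ≥ 0.0085

Data Processing Inequality: For any Markov chain X → Y → Z, we have I(X;Y) ≥ I(X;Z).

Here Z = f(Y) is a deterministic function of Y, forming X → Y → Z.

Original I(X;Y) = 0.0191 dits

After applying f:
P(X,Z) where Z=f(Y):
- P(X,Z=0) = P(X,Y=0) + P(X,Y=3)
- P(X,Z=1) = P(X,Y=1) + P(X,Y=2)

I(X;Z) = I(X;f(Y)) = 0.0085 dits

Verification: 0.0191 ≥ 0.0085 ✓

Information cannot be created by processing; the function f can only lose information about X.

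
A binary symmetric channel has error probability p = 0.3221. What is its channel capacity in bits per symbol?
0.0933 bits

For a binary symmetric channel (BSC) with error probability p:
Capacity C = 1 - H(p) bits per symbol

where H(p) = -p log₂(p) - (1-p) log₂(1-p) is the binary entropy function.

H(0.3221) = 0.9067 bits
C = 1 - 0.9067 = 0.0933 bits per symbol

This means we can reliably transmit up to 0.0933 bits of information per channel use.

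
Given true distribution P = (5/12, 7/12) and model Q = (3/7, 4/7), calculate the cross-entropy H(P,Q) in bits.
0.9803 bits

Cross-entropy: H(P,Q) = -Σ p(x) log q(x)

Alternatively: H(P,Q) = H(P) + D_KL(P||Q)
H(P) = 0.9799 bits
D_KL(P||Q) = 0.0004 bits

H(P,Q) = 0.9799 + 0.0004 = 0.9803 bits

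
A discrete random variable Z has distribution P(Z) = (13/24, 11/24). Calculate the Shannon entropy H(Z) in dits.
0.2995 dits

Shannon entropy is H(X) = -Σ p(x) log p(x).

For P = (13/24, 11/24):
H = -13/24 × log_10(13/24) -11/24 × log_10(11/24)
H = 0.2995 dits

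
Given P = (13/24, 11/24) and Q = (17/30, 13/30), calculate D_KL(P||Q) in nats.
0.0013 nats

KL divergence: D_KL(P||Q) = Σ p(x) log(p(x)/q(x))

Computing term by term:
  x=0: 13/24 × log_e[(13/24)/(17/30)] = 13/24 × -0.0451 = -0.0244
  x=1: 11/24 × log_e[(11/24)/(13/30)] = 11/24 × 0.0561 = 0.0257

D_KL(P||Q) = 0.0013 nats

Note: KL divergence is always non-negative and equals 0 iff P = Q.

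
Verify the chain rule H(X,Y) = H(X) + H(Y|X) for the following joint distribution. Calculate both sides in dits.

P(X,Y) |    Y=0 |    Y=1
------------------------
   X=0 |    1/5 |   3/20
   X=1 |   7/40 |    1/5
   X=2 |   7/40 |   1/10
H(X,Y) = 0.7681, H(X) = 0.4735, H(Y|X) = 0.2946 (all in dits)

Chain rule: H(X,Y) = H(X) + H(Y|X)

Left side — joint entropy directly:
H(X,Y) = -Σ p(x,y) log p(x,y) = 0.7681 dits

Right side — compute H(Y|X) from the conditional distributions:
P(X) = (7/20, 3/8, 11/40), so H(X) = 0.4735 dits
H(Y|X) = Σ_x P(X=x) · H(Y|X=x):
  P(Y|X=0) = (4/7, 3/7), H(Y|X=0) = 0.2966, weight P(X=0) = 7/20
  P(Y|X=1) = (7/15, 8/15), H(Y|X=1) = 0.3001, weight P(X=1) = 3/8
  P(Y|X=2) = (7/11, 4/11), H(Y|X=2) = 0.2847, weight P(X=2) = 11/40
H(Y|X) = 0.2946 dits

H(X) + H(Y|X) = 0.4735 + 0.2946 = 0.7681 dits

Both sides equal 0.7681 dits. ✓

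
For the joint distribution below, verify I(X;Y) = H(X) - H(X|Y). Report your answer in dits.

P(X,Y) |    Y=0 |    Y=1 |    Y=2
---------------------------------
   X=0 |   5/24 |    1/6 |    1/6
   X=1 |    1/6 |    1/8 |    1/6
I(X;Y) = 0.0008 dits

Mutual information has multiple equivalent forms:
- I(X;Y) = H(X) - H(X|Y)
- I(X;Y) = H(Y) - H(Y|X)
- I(X;Y) = H(X) + H(Y) - H(X,Y)

Computing all quantities:
H(X) = 0.2995, H(Y) = 0.4749, H(X,Y) = 0.7736
H(X|Y) = 0.2987, H(Y|X) = 0.4741

Verification:
H(X) - H(X|Y) = 0.2995 - 0.2987 = 0.0008
H(Y) - H(Y|X) = 0.4749 - 0.4741 = 0.0008
H(X) + H(Y) - H(X,Y) = 0.2995 + 0.4749 - 0.7736 = 0.0008

All forms give I(X;Y) = 0.0008 dits. ✓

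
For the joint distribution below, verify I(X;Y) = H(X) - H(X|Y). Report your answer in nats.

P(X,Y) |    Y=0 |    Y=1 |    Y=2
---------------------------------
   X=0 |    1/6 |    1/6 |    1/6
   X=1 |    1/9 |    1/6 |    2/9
I(X;Y) = 0.0096 nats

Mutual information has multiple equivalent forms:
- I(X;Y) = H(X) - H(X|Y)
- I(X;Y) = H(Y) - H(Y|X)
- I(X;Y) = H(X) + H(Y) - H(X,Y)

Computing all quantities:
H(X) = 0.6931, H(Y) = 1.0893, H(X,Y) = 1.7729
H(X|Y) = 0.6836, H(Y|X) = 1.0797

Verification:
H(X) - H(X|Y) = 0.6931 - 0.6836 = 0.0096
H(Y) - H(Y|X) = 1.0893 - 1.0797 = 0.0096
H(X) + H(Y) - H(X,Y) = 0.6931 + 1.0893 - 1.7729 = 0.0096

All forms give I(X;Y) = 0.0096 nats. ✓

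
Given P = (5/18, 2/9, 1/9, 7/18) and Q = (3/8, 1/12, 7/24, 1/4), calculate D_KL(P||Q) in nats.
0.1992 nats

KL divergence: D_KL(P||Q) = Σ p(x) log(p(x)/q(x))

Computing term by term:
  x=0: 5/18 × log_e[(5/18)/(3/8)] = 5/18 × -0.3001 = -0.0834
  x=1: 2/9 × log_e[(2/9)/(1/12)] = 2/9 × 0.9808 = 0.2180
  x=2: 1/9 × log_e[(1/9)/(7/24)] = 1/9 × -0.9651 = -0.1072
  x=3: 7/18 × log_e[(7/18)/(1/4)] = 7/18 × 0.4418 = 0.1718

D_KL(P||Q) = 0.1992 nats

Note: KL divergence is always non-negative and equals 0 iff P = Q.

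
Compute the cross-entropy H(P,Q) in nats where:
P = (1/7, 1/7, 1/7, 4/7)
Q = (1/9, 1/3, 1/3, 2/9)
1.4873 nats

Cross-entropy: H(P,Q) = -Σ p(x) log q(x)

Alternatively: H(P,Q) = H(P) + D_KL(P||Q)
H(P) = 1.1537 nats
D_KL(P||Q) = 0.3335 nats

H(P,Q) = 1.1537 + 0.3335 = 1.4873 nats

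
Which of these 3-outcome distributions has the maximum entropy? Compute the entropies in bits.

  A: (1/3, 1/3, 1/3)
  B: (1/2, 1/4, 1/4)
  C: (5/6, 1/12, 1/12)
A

For a discrete distribution over n outcomes, entropy is maximized by the uniform distribution.

Computing entropies:
H(A) = 1.5850 bits
H(B) = 1.5000 bits
H(C) = 0.8167 bits

The uniform distribution (where all probabilities equal 1/3) achieves the maximum entropy of log_2(3) = 1.5850 bits.

Distribution A has the highest entropy.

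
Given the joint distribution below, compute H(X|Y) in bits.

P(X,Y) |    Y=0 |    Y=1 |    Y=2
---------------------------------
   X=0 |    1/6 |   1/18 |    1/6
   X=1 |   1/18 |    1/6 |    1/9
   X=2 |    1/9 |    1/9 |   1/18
1.4591 bits

Using the chain rule: H(X|Y) = H(X,Y) - H(Y)

First, compute H(X,Y) = 3.0441 bits

Marginal P(Y) = (1/3, 1/3, 1/3)
H(Y) = 1.5850 bits

H(X|Y) = H(X,Y) - H(Y) = 3.0441 - 1.5850 = 1.4591 bits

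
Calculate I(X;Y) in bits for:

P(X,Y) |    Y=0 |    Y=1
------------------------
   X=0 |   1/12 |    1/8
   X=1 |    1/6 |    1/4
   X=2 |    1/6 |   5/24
0.0014 bits

Mutual information: I(X;Y) = H(X) + H(Y) - H(X,Y)

Marginals:
P(X) = (5/24, 5/12, 3/8), H(X) = 1.5284 bits
P(Y) = (5/12, 7/12), H(Y) = 0.9799 bits

Joint entropy: H(X,Y) = 2.5069 bits

I(X;Y) = 1.5284 + 0.9799 - 2.5069 = 0.0014 bits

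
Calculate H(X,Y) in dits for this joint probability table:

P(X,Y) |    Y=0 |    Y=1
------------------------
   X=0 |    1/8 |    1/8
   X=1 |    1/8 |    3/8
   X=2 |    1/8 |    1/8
0.7242 dits

Joint entropy is H(X,Y) = -Σ_{x,y} p(x,y) log p(x,y).

Summing over all non-zero entries:
H(X,Y) = -[1/8·log_10(1/8) + 1/8·log_10(1/8) + 1/8·log_10(1/8) + 3/8·log_10(3/8) + 1/8·log_10(1/8) + 1/8·log_10(1/8)]
H(X,Y) = 0.7242 dits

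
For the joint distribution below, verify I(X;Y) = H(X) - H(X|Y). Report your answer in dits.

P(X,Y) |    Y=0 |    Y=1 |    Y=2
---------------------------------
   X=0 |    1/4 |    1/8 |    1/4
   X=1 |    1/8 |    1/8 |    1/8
I(X;Y) = 0.0047 dits

Mutual information has multiple equivalent forms:
- I(X;Y) = H(X) - H(X|Y)
- I(X;Y) = H(Y) - H(Y|X)
- I(X;Y) = H(X) + H(Y) - H(X,Y)

Computing all quantities:
H(X) = 0.2873, H(Y) = 0.4700, H(X,Y) = 0.7526
H(X|Y) = 0.2826, H(Y|X) = 0.4653

Verification:
H(X) - H(X|Y) = 0.2873 - 0.2826 = 0.0047
H(Y) - H(Y|X) = 0.4700 - 0.4653 = 0.0047
H(X) + H(Y) - H(X,Y) = 0.2873 + 0.4700 - 0.7526 = 0.0047

All forms give I(X;Y) = 0.0047 dits. ✓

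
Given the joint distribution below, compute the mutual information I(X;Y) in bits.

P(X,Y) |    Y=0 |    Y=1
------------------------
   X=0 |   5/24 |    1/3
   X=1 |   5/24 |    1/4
0.0036 bits

Mutual information: I(X;Y) = H(X) + H(Y) - H(X,Y)

Marginals:
P(X) = (13/24, 11/24), H(X) = 0.9950 bits
P(Y) = (5/12, 7/12), H(Y) = 0.9799 bits

Joint entropy: H(X,Y) = 1.9713 bits

I(X;Y) = 0.9950 + 0.9799 - 1.9713 = 0.0036 bits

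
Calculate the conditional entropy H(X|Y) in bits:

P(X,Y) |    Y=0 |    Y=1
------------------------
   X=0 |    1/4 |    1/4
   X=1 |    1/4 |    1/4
1.0000 bits

Using the chain rule: H(X|Y) = H(X,Y) - H(Y)

First, compute H(X,Y) = 2.0000 bits

Marginal P(Y) = (1/2, 1/2)
H(Y) = 1.0000 bits

H(X|Y) = H(X,Y) - H(Y) = 2.0000 - 1.0000 = 1.0000 bits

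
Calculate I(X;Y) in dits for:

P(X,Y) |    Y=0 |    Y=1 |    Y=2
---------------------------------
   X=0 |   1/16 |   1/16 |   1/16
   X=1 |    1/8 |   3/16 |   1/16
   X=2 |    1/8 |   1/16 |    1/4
0.0397 dits

Mutual information: I(X;Y) = H(X) + H(Y) - H(X,Y)

Marginals:
P(X) = (3/16, 3/8, 7/16), H(X) = 0.4531 dits
P(Y) = (5/16, 5/16, 3/8), H(Y) = 0.4755 dits

Joint entropy: H(X,Y) = 0.8889 dits

I(X;Y) = 0.4531 + 0.4755 - 0.8889 = 0.0397 dits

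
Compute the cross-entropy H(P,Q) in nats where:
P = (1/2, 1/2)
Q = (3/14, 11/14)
0.8908 nats

Cross-entropy: H(P,Q) = -Σ p(x) log q(x)

Alternatively: H(P,Q) = H(P) + D_KL(P||Q)
H(P) = 0.6931 nats
D_KL(P||Q) = 0.1977 nats

H(P,Q) = 0.6931 + 0.1977 = 0.8908 nats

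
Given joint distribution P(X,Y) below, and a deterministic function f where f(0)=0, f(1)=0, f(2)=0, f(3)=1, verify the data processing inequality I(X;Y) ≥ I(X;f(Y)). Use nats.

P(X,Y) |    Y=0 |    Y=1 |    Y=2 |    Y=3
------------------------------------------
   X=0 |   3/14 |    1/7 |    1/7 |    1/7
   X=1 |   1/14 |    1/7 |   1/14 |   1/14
I(X;Y) = 0.0203, I(X;f(Y)) = 0.0003, inequality holds: 0.0203 ≥ 0.0003

Data Processing Inequality: For any Markov chain X → Y → Z, we have I(X;Y) ≥ I(X;Z).

Here Z = f(Y) is a deterministic function of Y, forming X → Y → Z.

Original I(X;Y) = 0.0203 nats

After applying f:
P(X,Z) where Z=f(Y):
- P(X,Z=0) = P(X,Y=0) + P(X,Y=1) + P(X,Y=2)
- P(X,Z=1) = P(X,Y=3)

I(X;Z) = I(X;f(Y)) = 0.0003 nats

Verification: 0.0203 ≥ 0.0003 ✓

Information cannot be created by processing; the function f can only lose information about X.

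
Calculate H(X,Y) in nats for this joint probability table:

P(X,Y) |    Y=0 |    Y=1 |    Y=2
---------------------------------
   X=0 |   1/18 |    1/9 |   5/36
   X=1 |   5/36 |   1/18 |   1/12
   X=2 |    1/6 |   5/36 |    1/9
2.1377 nats

Joint entropy is H(X,Y) = -Σ_{x,y} p(x,y) log p(x,y).

Summing over all non-zero entries:
H(X,Y) = -[1/18·log_e(1/18) + 1/9·log_e(1/9) + 5/36·log_e(5/36) + 5/36·log_e(5/36) + 1/18·log_e(1/18) + 1/12·log_e(1/12) + 1/6·log_e(1/6) + 5/36·log_e(5/36) + 1/9·log_e(1/9)]
H(X,Y) = 2.1377 nats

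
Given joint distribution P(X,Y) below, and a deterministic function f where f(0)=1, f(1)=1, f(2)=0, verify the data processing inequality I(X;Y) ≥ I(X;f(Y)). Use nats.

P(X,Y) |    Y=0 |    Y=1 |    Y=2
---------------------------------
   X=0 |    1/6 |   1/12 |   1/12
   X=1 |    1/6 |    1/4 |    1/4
I(X;Y) = 0.0306, I(X;f(Y)) = 0.0080, inequality holds: 0.0306 ≥ 0.0080

Data Processing Inequality: For any Markov chain X → Y → Z, we have I(X;Y) ≥ I(X;Z).

Here Z = f(Y) is a deterministic function of Y, forming X → Y → Z.

Original I(X;Y) = 0.0306 nats

After applying f:
P(X,Z) where Z=f(Y):
- P(X,Z=0) = P(X,Y=2)
- P(X,Z=1) = P(X,Y=0) + P(X,Y=1)

I(X;Z) = I(X;f(Y)) = 0.0080 nats

Verification: 0.0306 ≥ 0.0080 ✓

Information cannot be created by processing; the function f can only lose information about X.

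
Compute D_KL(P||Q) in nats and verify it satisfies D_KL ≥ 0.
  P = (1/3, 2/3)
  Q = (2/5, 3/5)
0.0095 nats

KL divergence satisfies the Gibbs inequality: D_KL(P||Q) ≥ 0 for all distributions P, Q.

D_KL(P||Q) = Σ p(x) log(p(x)/q(x))
Term by term:
  x=0: 1/3 × log_e[(1/3)/(2/5)] = -0.0608
  x=1: 2/3 × log_e[(2/3)/(3/5)] = 0.0702
D_KL(P||Q) = 0.0095 nats

D_KL(P||Q) = 0.0095 ≥ 0 ✓

This non-negativity is a fundamental property: relative entropy cannot be negative because it measures how different Q is from P.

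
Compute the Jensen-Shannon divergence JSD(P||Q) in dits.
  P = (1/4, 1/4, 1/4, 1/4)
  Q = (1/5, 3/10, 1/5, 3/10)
0.0022 dits

Jensen-Shannon divergence is:
JSD(P||Q) = 0.5 × D_KL(P||M) + 0.5 × D_KL(Q||M)
where M = 0.5 × (P + Q) is the mixture distribution.

M = 0.5 × (1/4, 1/4, 1/4, 1/4) + 0.5 × (1/5, 3/10, 1/5, 3/10) = (9/40, 11/40, 9/40, 11/40)

D_KL(P||M) = 0.0022 dits
D_KL(Q||M) = 0.0022 dits

JSD(P||Q) = 0.5 × 0.0022 + 0.5 × 0.0022 = 0.0022 dits

Unlike KL divergence, JSD is symmetric and bounded: 0 ≤ JSD ≤ log(2).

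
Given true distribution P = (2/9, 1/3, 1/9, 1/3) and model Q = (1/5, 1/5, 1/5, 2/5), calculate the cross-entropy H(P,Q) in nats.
1.3784 nats

Cross-entropy: H(P,Q) = -Σ p(x) log q(x)

Alternatively: H(P,Q) = H(P) + D_KL(P||Q)
H(P) = 1.3108 nats
D_KL(P||Q) = 0.0676 nats

H(P,Q) = 1.3108 + 0.0676 = 1.3784 nats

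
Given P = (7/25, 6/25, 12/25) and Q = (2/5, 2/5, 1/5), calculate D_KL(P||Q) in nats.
0.1978 nats

KL divergence: D_KL(P||Q) = Σ p(x) log(p(x)/q(x))

Computing term by term:
  x=0: 7/25 × log_e[(7/25)/(2/5)] = 7/25 × -0.3567 = -0.0999
  x=1: 6/25 × log_e[(6/25)/(2/5)] = 6/25 × -0.5108 = -0.1226
  x=2: 12/25 × log_e[(12/25)/(1/5)] = 12/25 × 0.8755 = 0.4202

D_KL(P||Q) = 0.1978 nats

Note: KL divergence is always non-negative and equals 0 iff P = Q.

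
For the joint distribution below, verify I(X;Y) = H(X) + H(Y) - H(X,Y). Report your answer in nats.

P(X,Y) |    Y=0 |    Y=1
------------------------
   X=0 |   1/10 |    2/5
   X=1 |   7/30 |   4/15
I(X;Y) = 0.0409 nats

Mutual information has multiple equivalent forms:
- I(X;Y) = H(X) - H(X|Y)
- I(X;Y) = H(Y) - H(Y|X)
- I(X;Y) = H(X) + H(Y) - H(X,Y)

Computing all quantities:
H(X) = 0.6931, H(Y) = 0.6365, H(X,Y) = 1.2888
H(X|Y) = 0.6523, H(Y|X) = 0.5957

Verification:
H(X) - H(X|Y) = 0.6931 - 0.6523 = 0.0409
H(Y) - H(Y|X) = 0.6365 - 0.5957 = 0.0409
H(X) + H(Y) - H(X,Y) = 0.6931 + 0.6365 - 1.2888 = 0.0409

All forms give I(X;Y) = 0.0409 nats. ✓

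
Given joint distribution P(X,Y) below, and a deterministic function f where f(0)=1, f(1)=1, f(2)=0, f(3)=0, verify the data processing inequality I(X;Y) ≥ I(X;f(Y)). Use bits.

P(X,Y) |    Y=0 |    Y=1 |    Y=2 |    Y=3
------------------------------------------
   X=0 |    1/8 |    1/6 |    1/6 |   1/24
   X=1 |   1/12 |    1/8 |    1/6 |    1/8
I(X;Y) = 0.0418, I(X;f(Y)) = 0.0201, inequality holds: 0.0418 ≥ 0.0201

Data Processing Inequality: For any Markov chain X → Y → Z, we have I(X;Y) ≥ I(X;Z).

Here Z = f(Y) is a deterministic function of Y, forming X → Y → Z.

Original I(X;Y) = 0.0418 bits

After applying f:
P(X,Z) where Z=f(Y):
- P(X,Z=0) = P(X,Y=2) + P(X,Y=3)
- P(X,Z=1) = P(X,Y=0) + P(X,Y=1)

I(X;Z) = I(X;f(Y)) = 0.0201 bits

Verification: 0.0418 ≥ 0.0201 ✓

Information cannot be created by processing; the function f can only lose information about X.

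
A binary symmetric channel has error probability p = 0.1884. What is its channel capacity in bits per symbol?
0.3019 bits

For a binary symmetric channel (BSC) with error probability p:
Capacity C = 1 - H(p) bits per symbol

where H(p) = -p log₂(p) - (1-p) log₂(1-p) is the binary entropy function.

H(0.1884) = 0.6981 bits
C = 1 - 0.6981 = 0.3019 bits per symbol

This means we can reliably transmit up to 0.3019 bits of information per channel use.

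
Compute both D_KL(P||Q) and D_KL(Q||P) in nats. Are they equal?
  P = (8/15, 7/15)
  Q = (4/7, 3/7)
D_KL(P||Q) = 0.0029, D_KL(Q||P) = 0.0029

KL divergence is not symmetric: D_KL(P||Q) ≠ D_KL(Q||P) in general.

D_KL(P||Q) = 0.0029 nats
D_KL(Q||P) = 0.0029 nats

In this case they happen to be equal (to 4 decimal places).

This asymmetry is why KL divergence is not a true distance metric.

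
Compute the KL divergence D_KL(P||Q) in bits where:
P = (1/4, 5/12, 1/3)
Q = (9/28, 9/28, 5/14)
0.0322 bits

KL divergence: D_KL(P||Q) = Σ p(x) log(p(x)/q(x))

Computing term by term:
  x=0: 1/4 × log_2[(1/4)/(9/28)] = 1/4 × -0.3626 = -0.0906
  x=1: 5/12 × log_2[(5/12)/(9/28)] = 5/12 × 0.3744 = 0.1560
  x=2: 1/3 × log_2[(1/3)/(5/14)] = 1/3 × -0.0995 = -0.0332

D_KL(P||Q) = 0.0322 bits

Note: KL divergence is always non-negative and equals 0 iff P = Q.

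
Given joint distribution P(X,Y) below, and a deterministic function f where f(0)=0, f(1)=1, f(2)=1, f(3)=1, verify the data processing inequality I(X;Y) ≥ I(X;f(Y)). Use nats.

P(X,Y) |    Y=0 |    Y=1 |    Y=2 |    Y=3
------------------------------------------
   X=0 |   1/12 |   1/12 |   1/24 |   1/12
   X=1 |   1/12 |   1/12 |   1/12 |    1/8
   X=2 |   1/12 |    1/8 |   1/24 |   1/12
I(X;Y) = 0.0160, I(X;f(Y)) = 0.0018, inequality holds: 0.0160 ≥ 0.0018

Data Processing Inequality: For any Markov chain X → Y → Z, we have I(X;Y) ≥ I(X;Z).

Here Z = f(Y) is a deterministic function of Y, forming X → Y → Z.

Original I(X;Y) = 0.0160 nats

After applying f:
P(X,Z) where Z=f(Y):
- P(X,Z=0) = P(X,Y=0)
- P(X,Z=1) = P(X,Y=1) + P(X,Y=2) + P(X,Y=3)

I(X;Z) = I(X;f(Y)) = 0.0018 nats

Verification: 0.0160 ≥ 0.0018 ✓

Information cannot be created by processing; the function f can only lose information about X.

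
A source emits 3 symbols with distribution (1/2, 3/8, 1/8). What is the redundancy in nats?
0.1243 nats

Redundancy measures how far a source is from maximum entropy:
R = H_max - H(X)

Maximum entropy for 3 symbols: H_max = log_e(3) = 1.0986 nats
Actual entropy: H(X) = 0.9743 nats
Redundancy: R = 1.0986 - 0.9743 = 0.1243 nats

This redundancy represents potential for compression: the source could be compressed by 0.1243 nats per symbol.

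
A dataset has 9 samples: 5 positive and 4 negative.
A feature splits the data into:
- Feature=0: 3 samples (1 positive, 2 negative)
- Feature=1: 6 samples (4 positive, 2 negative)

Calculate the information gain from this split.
0.0728 bits

Information Gain = H(Y) - H(Y|Feature)

Before split:
P(positive) = 5/9 = 0.5556
H(Y) = 0.9911 bits

After split:
Feature=0: H = 0.9183 bits (weight = 3/9)
Feature=1: H = 0.9183 bits (weight = 6/9)
H(Y|Feature) = (3/9)×0.9183 + (6/9)×0.9183 = 0.9183 bits

Information Gain = 0.9911 - 0.9183 = 0.0728 bits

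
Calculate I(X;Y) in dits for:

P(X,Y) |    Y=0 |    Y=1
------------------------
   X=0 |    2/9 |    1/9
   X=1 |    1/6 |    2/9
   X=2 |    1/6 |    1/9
0.0097 dits

Mutual information: I(X;Y) = H(X) + H(Y) - H(X,Y)

Marginals:
P(X) = (1/3, 7/18, 5/18), H(X) = 0.4731 dits
P(Y) = (5/9, 4/9), H(Y) = 0.2983 dits

Joint entropy: H(X,Y) = 0.7618 dits

I(X;Y) = 0.4731 + 0.2983 - 0.7618 = 0.0097 dits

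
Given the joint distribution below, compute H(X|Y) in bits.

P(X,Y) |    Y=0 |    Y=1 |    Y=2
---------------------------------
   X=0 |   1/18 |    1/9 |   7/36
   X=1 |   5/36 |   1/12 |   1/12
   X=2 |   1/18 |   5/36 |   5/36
1.5045 bits

Using the chain rule: H(X|Y) = H(X,Y) - H(Y)

First, compute H(X,Y) = 3.0591 bits

Marginal P(Y) = (1/4, 1/3, 5/12)
H(Y) = 1.5546 bits

H(X|Y) = H(X,Y) - H(Y) = 3.0591 - 1.5546 = 1.5045 bits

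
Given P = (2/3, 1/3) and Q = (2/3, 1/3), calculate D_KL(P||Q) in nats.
0.0000 nats

KL divergence: D_KL(P||Q) = Σ p(x) log(p(x)/q(x))

Computing term by term:
  x=0: 2/3 × log_e[(2/3)/(2/3)] = 2/3 × 0.0000 = 0.0000
  x=1: 1/3 × log_e[(1/3)/(1/3)] = 1/3 × 0.0000 = 0.0000

D_KL(P||Q) = 0.0000 nats

Note: KL divergence is always non-negative and equals 0 iff P = Q.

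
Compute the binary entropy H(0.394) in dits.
0.2912 dits

The binary entropy function is:
H(p) = -p log(p) - (1-p) log(1-p)

H(0.394) = -0.394 × log_10(0.394) - 0.606 × log_10(0.606)
H(0.394) = 0.2912 dits

Note: Binary entropy is maximized at p=0.5 (H=1 bit) and minimized at p=0 or p=1 (H=0).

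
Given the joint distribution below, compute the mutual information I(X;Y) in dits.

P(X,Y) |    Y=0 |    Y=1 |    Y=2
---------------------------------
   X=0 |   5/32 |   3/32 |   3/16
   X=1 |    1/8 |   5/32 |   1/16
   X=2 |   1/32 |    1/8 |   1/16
0.0284 dits

Mutual information: I(X;Y) = H(X) + H(Y) - H(X,Y)

Marginals:
P(X) = (7/16, 11/32, 7/32), H(X) = 0.4609 dits
P(Y) = (5/16, 3/8, 5/16), H(Y) = 0.4755 dits

Joint entropy: H(X,Y) = 0.9079 dits

I(X;Y) = 0.4609 + 0.4755 - 0.9079 = 0.0284 dits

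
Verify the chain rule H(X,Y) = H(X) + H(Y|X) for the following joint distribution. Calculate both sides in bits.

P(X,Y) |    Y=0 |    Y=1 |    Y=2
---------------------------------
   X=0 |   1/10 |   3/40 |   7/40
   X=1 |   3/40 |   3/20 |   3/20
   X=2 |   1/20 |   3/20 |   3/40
H(X,Y) = 3.0608, H(X) = 1.5729, H(Y|X) = 1.4879 (all in bits)

Chain rule: H(X,Y) = H(X) + H(Y|X)

Left side — joint entropy directly:
H(X,Y) = -Σ p(x,y) log p(x,y) = 3.0608 bits

Right side — compute H(Y|X) from the conditional distributions:
P(X) = (7/20, 3/8, 11/40), so H(X) = 1.5729 bits
H(Y|X) = Σ_x P(X=x) · H(Y|X=x):
  P(Y|X=0) = (2/7, 3/14, 1/2), H(Y|X=0) = 1.4926, weight P(X=0) = 7/20
  P(Y|X=1) = (1/5, 2/5, 2/5), H(Y|X=1) = 1.5219, weight P(X=1) = 3/8
  P(Y|X=2) = (2/11, 6/11, 3/11), H(Y|X=2) = 1.4354, weight P(X=2) = 11/40
H(Y|X) = 1.4879 bits

H(X) + H(Y|X) = 1.5729 + 1.4879 = 3.0608 bits

Both sides equal 3.0608 bits. ✓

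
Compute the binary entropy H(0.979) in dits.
0.0443 dits

The binary entropy function is:
H(p) = -p log(p) - (1-p) log(1-p)

H(0.979) = -0.979 × log_10(0.979) - 0.021 × log_10(0.021)
H(0.979) = 0.0443 dits

Note: Binary entropy is maximized at p=0.5 (H=1 bit) and minimized at p=0 or p=1 (H=0).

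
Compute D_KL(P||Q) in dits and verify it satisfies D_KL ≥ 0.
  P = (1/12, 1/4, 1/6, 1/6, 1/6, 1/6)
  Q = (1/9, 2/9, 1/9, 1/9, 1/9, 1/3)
0.0403 dits

KL divergence satisfies the Gibbs inequality: D_KL(P||Q) ≥ 0 for all distributions P, Q.

D_KL(P||Q) = Σ p(x) log(p(x)/q(x))
Term by term:
  x=0: 1/12 × log_10[(1/12)/(1/9)] = -0.0104
  x=1: 1/4 × log_10[(1/4)/(2/9)] = 0.0128
  x=2: 1/6 × log_10[(1/6)/(1/9)] = 0.0293
  x=3: 1/6 × log_10[(1/6)/(1/9)] = 0.0293
  x=4: 1/6 × log_10[(1/6)/(1/9)] = 0.0293
  x=5: 1/6 × log_10[(1/6)/(1/3)] = -0.0502
D_KL(P||Q) = 0.0403 dits

D_KL(P||Q) = 0.0403 ≥ 0 ✓

This non-negativity is a fundamental property: relative entropy cannot be negative because it measures how different Q is from P.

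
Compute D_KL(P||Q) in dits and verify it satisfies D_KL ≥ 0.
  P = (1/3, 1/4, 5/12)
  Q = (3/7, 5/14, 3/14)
0.0452 dits

KL divergence satisfies the Gibbs inequality: D_KL(P||Q) ≥ 0 for all distributions P, Q.

D_KL(P||Q) = Σ p(x) log(p(x)/q(x))
Term by term:
  x=0: 1/3 × log_10[(1/3)/(3/7)] = -0.0364
  x=1: 1/4 × log_10[(1/4)/(5/14)] = -0.0387
  x=2: 5/12 × log_10[(5/12)/(3/14)] = 0.1203
D_KL(P||Q) = 0.0452 dits

D_KL(P||Q) = 0.0452 ≥ 0 ✓

This non-negativity is a fundamental property: relative entropy cannot be negative because it measures how different Q is from P.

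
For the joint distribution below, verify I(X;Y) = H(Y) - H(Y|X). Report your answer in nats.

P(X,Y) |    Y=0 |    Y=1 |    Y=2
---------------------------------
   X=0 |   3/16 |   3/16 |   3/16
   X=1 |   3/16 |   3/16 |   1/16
I(X;Y) = 0.0249 nats

Mutual information has multiple equivalent forms:
- I(X;Y) = H(X) - H(X|Y)
- I(X;Y) = H(Y) - H(Y|X)
- I(X;Y) = H(X) + H(Y) - H(X,Y)

Computing all quantities:
H(X) = 0.6853, H(Y) = 1.0822, H(X,Y) = 1.7426
H(X|Y) = 0.6604, H(Y|X) = 1.0573

Verification:
H(X) - H(X|Y) = 0.6853 - 0.6604 = 0.0249
H(Y) - H(Y|X) = 1.0822 - 1.0573 = 0.0249
H(X) + H(Y) - H(X,Y) = 0.6853 + 1.0822 - 1.7426 = 0.0249

All forms give I(X;Y) = 0.0249 nats. ✓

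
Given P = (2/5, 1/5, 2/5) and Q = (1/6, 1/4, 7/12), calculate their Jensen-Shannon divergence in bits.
0.0501 bits

Jensen-Shannon divergence is:
JSD(P||Q) = 0.5 × D_KL(P||M) + 0.5 × D_KL(Q||M)
where M = 0.5 × (P + Q) is the mixture distribution.

M = 0.5 × (2/5, 1/5, 2/5) + 0.5 × (1/6, 1/4, 7/12) = (0.283333, 9/40, 0.491667)

D_KL(P||M) = 0.0459 bits
D_KL(Q||M) = 0.0543 bits

JSD(P||Q) = 0.5 × 0.0459 + 0.5 × 0.0543 = 0.0501 bits

Unlike KL divergence, JSD is symmetric and bounded: 0 ≤ JSD ≤ log(2).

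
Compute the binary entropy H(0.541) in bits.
0.9951 bits

The binary entropy function is:
H(p) = -p log(p) - (1-p) log(1-p)

H(0.541) = -0.541 × log_2(0.541) - 0.459 × log_2(0.459)
H(0.541) = 0.9951 bits

Note: Binary entropy is maximized at p=0.5 (H=1 bit) and minimized at p=0 or p=1 (H=0).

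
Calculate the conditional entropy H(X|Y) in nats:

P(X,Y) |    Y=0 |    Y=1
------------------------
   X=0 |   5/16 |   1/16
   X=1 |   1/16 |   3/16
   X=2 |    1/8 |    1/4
0.9373 nats

Using the chain rule: H(X|Y) = H(X,Y) - H(Y)

First, compute H(X,Y) = 1.6304 nats

Marginal P(Y) = (1/2, 1/2)
H(Y) = 0.6931 nats

H(X|Y) = H(X,Y) - H(Y) = 1.6304 - 0.6931 = 0.9373 nats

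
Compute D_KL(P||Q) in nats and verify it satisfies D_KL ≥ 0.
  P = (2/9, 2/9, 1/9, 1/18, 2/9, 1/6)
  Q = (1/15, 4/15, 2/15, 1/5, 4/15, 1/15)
0.2478 nats

KL divergence satisfies the Gibbs inequality: D_KL(P||Q) ≥ 0 for all distributions P, Q.

D_KL(P||Q) = Σ p(x) log(p(x)/q(x))
Term by term:
  x=0: 2/9 × log_e[(2/9)/(1/15)] = 0.2675
  x=1: 2/9 × log_e[(2/9)/(4/15)] = -0.0405
  x=2: 1/9 × log_e[(1/9)/(2/15)] = -0.0203
  x=3: 1/18 × log_e[(1/18)/(1/5)] = -0.0712
  x=4: 2/9 × log_e[(2/9)/(4/15)] = -0.0405
  x=5: 1/6 × log_e[(1/6)/(1/15)] = 0.1527
D_KL(P||Q) = 0.2478 nats

D_KL(P||Q) = 0.2478 ≥ 0 ✓

This non-negativity is a fundamental property: relative entropy cannot be negative because it measures how different Q is from P.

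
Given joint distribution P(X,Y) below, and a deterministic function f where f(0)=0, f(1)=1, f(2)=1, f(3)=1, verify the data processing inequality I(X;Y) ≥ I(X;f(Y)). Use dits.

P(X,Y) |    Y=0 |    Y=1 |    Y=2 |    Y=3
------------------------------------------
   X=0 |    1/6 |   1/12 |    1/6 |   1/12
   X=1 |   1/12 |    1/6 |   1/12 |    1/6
I(X;Y) = 0.0246, I(X;f(Y)) = 0.0082, inequality holds: 0.0246 ≥ 0.0082

Data Processing Inequality: For any Markov chain X → Y → Z, we have I(X;Y) ≥ I(X;Z).

Here Z = f(Y) is a deterministic function of Y, forming X → Y → Z.

Original I(X;Y) = 0.0246 dits

After applying f:
P(X,Z) where Z=f(Y):
- P(X,Z=0) = P(X,Y=0)
- P(X,Z=1) = P(X,Y=1) + P(X,Y=2) + P(X,Y=3)

I(X;Z) = I(X;f(Y)) = 0.0082 dits

Verification: 0.0246 ≥ 0.0082 ✓

Information cannot be created by processing; the function f can only lose information about X.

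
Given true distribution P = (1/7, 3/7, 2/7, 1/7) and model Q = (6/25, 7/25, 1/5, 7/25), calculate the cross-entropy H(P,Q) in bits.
2.0070 bits

Cross-entropy: H(P,Q) = -Σ p(x) log q(x)

Alternatively: H(P,Q) = H(P) + D_KL(P||Q)
H(P) = 1.8424 bits
D_KL(P||Q) = 0.1646 bits

H(P,Q) = 1.8424 + 0.1646 = 2.0070 bits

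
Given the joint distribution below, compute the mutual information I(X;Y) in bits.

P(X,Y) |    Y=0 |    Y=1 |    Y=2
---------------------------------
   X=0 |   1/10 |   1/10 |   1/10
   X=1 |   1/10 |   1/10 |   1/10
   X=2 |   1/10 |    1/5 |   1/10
0.0200 bits

Mutual information: I(X;Y) = H(X) + H(Y) - H(X,Y)

Marginals:
P(X) = (3/10, 3/10, 2/5), H(X) = 1.5710 bits
P(Y) = (3/10, 2/5, 3/10), H(Y) = 1.5710 bits

Joint entropy: H(X,Y) = 3.1219 bits

I(X;Y) = 1.5710 + 1.5710 - 3.1219 = 0.0200 bits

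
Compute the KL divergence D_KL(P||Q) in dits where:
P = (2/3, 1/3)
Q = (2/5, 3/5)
0.0628 dits

KL divergence: D_KL(P||Q) = Σ p(x) log(p(x)/q(x))

Computing term by term:
  x=0: 2/3 × log_10[(2/3)/(2/5)] = 2/3 × 0.2218 = 0.1479
  x=1: 1/3 × log_10[(1/3)/(3/5)] = 1/3 × -0.2553 = -0.0851

D_KL(P||Q) = 0.0628 dits

Note: KL divergence is always non-negative and equals 0 iff P = Q.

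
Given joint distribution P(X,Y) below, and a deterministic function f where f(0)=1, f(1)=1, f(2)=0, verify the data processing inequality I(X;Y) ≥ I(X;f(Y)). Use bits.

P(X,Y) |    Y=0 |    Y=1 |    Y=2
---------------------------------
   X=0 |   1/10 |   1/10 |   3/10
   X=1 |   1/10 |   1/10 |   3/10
I(X;Y) = 0.0000, I(X;f(Y)) = 0.0000, inequality holds: 0.0000 ≥ 0.0000

Data Processing Inequality: For any Markov chain X → Y → Z, we have I(X;Y) ≥ I(X;Z).

Here Z = f(Y) is a deterministic function of Y, forming X → Y → Z.

Original I(X;Y) = 0.0000 bits

After applying f:
P(X,Z) where Z=f(Y):
- P(X,Z=0) = P(X,Y=2)
- P(X,Z=1) = P(X,Y=0) + P(X,Y=1)

I(X;Z) = I(X;f(Y)) = 0.0000 bits

Verification: 0.0000 ≥ 0.0000 ✓

Information cannot be created by processing; the function f can only lose information about X.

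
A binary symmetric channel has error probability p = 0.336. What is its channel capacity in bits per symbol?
0.0791 bits

For a binary symmetric channel (BSC) with error probability p:
Capacity C = 1 - H(p) bits per symbol

where H(p) = -p log₂(p) - (1-p) log₂(1-p) is the binary entropy function.

H(0.336) = 0.9209 bits
C = 1 - 0.9209 = 0.0791 bits per symbol

This means we can reliably transmit up to 0.0791 bits of information per channel use.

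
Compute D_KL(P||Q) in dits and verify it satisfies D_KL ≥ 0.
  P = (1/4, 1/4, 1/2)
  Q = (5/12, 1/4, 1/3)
0.0326 dits

KL divergence satisfies the Gibbs inequality: D_KL(P||Q) ≥ 0 for all distributions P, Q.

D_KL(P||Q) = Σ p(x) log(p(x)/q(x))
Term by term:
  x=0: 1/4 × log_10[(1/4)/(5/12)] = -0.0555
  x=1: 1/4 × log_10[(1/4)/(1/4)] = 0.0000
  x=2: 1/2 × log_10[(1/2)/(1/3)] = 0.0880
D_KL(P||Q) = 0.0326 dits

D_KL(P||Q) = 0.0326 ≥ 0 ✓

This non-negativity is a fundamental property: relative entropy cannot be negative because it measures how different Q is from P.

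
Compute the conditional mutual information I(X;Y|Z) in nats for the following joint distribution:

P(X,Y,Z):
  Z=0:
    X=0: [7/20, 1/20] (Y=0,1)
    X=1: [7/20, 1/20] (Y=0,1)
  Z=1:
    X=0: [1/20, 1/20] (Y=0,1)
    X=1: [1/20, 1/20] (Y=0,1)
0.0000 nats

Conditional mutual information: I(X;Y|Z) = H(X|Z) + H(Y|Z) - H(X,Y|Z)

H(Z) = 0.5004
H(X,Z) = 1.1935 → H(X|Z) = 0.6931
H(Y,Z) = 0.9404 → H(Y|Z) = 0.4400
H(X,Y,Z) = 1.6336 → H(X,Y|Z) = 1.1332

I(X;Y|Z) = 0.6931 + 0.4400 - 1.1332 = 0.0000 nats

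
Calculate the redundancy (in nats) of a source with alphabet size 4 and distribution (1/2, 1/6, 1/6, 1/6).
0.1438 nats

Redundancy measures how far a source is from maximum entropy:
R = H_max - H(X)

Maximum entropy for 4 symbols: H_max = log_e(4) = 1.3863 nats
Actual entropy: H(X) = 1.2425 nats
Redundancy: R = 1.3863 - 1.2425 = 0.1438 nats

This redundancy represents potential for compression: the source could be compressed by 0.1438 nats per symbol.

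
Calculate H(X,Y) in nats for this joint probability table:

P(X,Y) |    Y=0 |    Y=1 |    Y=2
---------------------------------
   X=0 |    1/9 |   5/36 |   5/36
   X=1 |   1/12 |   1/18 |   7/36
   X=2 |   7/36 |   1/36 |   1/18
2.0571 nats

Joint entropy is H(X,Y) = -Σ_{x,y} p(x,y) log p(x,y).

Summing over all non-zero entries:
H(X,Y) = -[1/9·log_e(1/9) + 5/36·log_e(5/36) + 5/36·log_e(5/36) + 1/12·log_e(1/12) + 1/18·log_e(1/18) + 7/36·log_e(7/36) + 7/36·log_e(7/36) + 1/36·log_e(1/36) + 1/18·log_e(1/18)]
H(X,Y) = 2.0571 nats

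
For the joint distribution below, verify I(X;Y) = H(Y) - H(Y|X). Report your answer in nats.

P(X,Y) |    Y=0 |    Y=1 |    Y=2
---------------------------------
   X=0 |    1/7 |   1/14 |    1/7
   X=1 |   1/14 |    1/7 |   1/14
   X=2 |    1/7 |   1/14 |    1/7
I(X;Y) = 0.0428 nats

Mutual information has multiple equivalent forms:
- I(X;Y) = H(X) - H(X|Y)
- I(X;Y) = H(Y) - H(Y|X)
- I(X;Y) = H(X) + H(Y) - H(X,Y)

Computing all quantities:
H(X) = 1.0934, H(Y) = 1.0934, H(X,Y) = 2.1440
H(X|Y) = 1.0506, H(Y|X) = 1.0506

Verification:
H(X) - H(X|Y) = 1.0934 - 1.0506 = 0.0428
H(Y) - H(Y|X) = 1.0934 - 1.0506 = 0.0428
H(X) + H(Y) - H(X,Y) = 1.0934 + 1.0934 - 2.1440 = 0.0428

All forms give I(X;Y) = 0.0428 nats. ✓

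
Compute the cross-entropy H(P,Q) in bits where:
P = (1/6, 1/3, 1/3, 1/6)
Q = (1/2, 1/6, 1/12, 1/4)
2.5566 bits

Cross-entropy: H(P,Q) = -Σ p(x) log q(x)

Alternatively: H(P,Q) = H(P) + D_KL(P||Q)
H(P) = 1.9183 bits
D_KL(P||Q) = 0.6383 bits

H(P,Q) = 1.9183 + 0.6383 = 2.5566 bits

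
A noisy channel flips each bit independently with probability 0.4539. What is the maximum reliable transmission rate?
0.0061 bits

For a binary symmetric channel (BSC) with error probability p:
Capacity C = 1 - H(p) bits per symbol

where H(p) = -p log₂(p) - (1-p) log₂(1-p) is the binary entropy function.

H(0.4539) = 0.9939 bits
C = 1 - 0.9939 = 0.0061 bits per symbol

This means we can reliably transmit up to 0.0061 bits of information per channel use.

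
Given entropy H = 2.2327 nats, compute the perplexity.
9.3250

Perplexity is e^H (or exp(H) for natural log).

H = 2.2327 nats
Perplexity = e^2.2327 = 9.3250

Interpretation: The model's uncertainty is equivalent to choosing uniformly among 9.3 options.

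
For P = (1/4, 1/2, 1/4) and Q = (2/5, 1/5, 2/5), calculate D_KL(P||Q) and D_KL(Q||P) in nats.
D_KL(P||Q) = 0.2231, D_KL(Q||P) = 0.1927

KL divergence is not symmetric: D_KL(P||Q) ≠ D_KL(Q||P) in general.

D_KL(P||Q) = 0.2231 nats
D_KL(Q||P) = 0.1927 nats

No, they are not equal!

This asymmetry is why KL divergence is not a true distance metric.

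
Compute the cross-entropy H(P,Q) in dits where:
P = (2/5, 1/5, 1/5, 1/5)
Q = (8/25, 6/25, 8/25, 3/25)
0.6050 dits

Cross-entropy: H(P,Q) = -Σ p(x) log q(x)

Alternatively: H(P,Q) = H(P) + D_KL(P||Q)
H(P) = 0.5786 dits
D_KL(P||Q) = 0.0265 dits

H(P,Q) = 0.5786 + 0.0265 = 0.6050 dits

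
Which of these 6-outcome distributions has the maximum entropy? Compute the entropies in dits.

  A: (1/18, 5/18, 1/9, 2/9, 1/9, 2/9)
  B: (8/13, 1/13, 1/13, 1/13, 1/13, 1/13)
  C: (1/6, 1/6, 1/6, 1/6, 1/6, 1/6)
C

For a discrete distribution over n outcomes, entropy is maximized by the uniform distribution.

Computing entropies:
H(A) = 0.7266 dits
H(B) = 0.5582 dits
H(C) = 0.7782 dits

The uniform distribution (where all probabilities equal 1/6) achieves the maximum entropy of log_10(6) = 0.7782 dits.

Distribution C has the highest entropy.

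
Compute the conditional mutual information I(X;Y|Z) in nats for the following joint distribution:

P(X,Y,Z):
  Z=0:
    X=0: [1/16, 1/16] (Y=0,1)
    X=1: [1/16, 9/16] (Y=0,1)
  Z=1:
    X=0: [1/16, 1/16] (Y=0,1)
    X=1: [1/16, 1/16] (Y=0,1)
0.0481 nats

Conditional mutual information: I(X;Y|Z) = H(X|Z) + H(Y|Z) - H(X,Y|Z)

H(Z) = 0.5623
H(X,Z) = 1.0735 → H(X|Z) = 0.5112
H(Y,Z) = 1.0735 → H(Y|Z) = 0.5112
H(X,Y,Z) = 1.5366 → H(X,Y|Z) = 0.9743

I(X;Y|Z) = 0.5112 + 0.5112 - 0.9743 = 0.0481 nats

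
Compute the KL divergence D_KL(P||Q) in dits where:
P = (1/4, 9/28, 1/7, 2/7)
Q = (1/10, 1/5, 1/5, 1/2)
0.0754 dits

KL divergence: D_KL(P||Q) = Σ p(x) log(p(x)/q(x))

Computing term by term:
  x=0: 1/4 × log_10[(1/4)/(1/10)] = 1/4 × 0.3979 = 0.0995
  x=1: 9/28 × log_10[(9/28)/(1/5)] = 9/28 × 0.2061 = 0.0662
  x=2: 1/7 × log_10[(1/7)/(1/5)] = 1/7 × -0.1461 = -0.0209
  x=3: 2/7 × log_10[(2/7)/(1/2)] = 2/7 × -0.2430 = -0.0694

D_KL(P||Q) = 0.0754 dits

Note: KL divergence is always non-negative and equals 0 iff P = Q.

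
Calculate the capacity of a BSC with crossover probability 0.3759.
0.0449 bits

For a binary symmetric channel (BSC) with error probability p:
Capacity C = 1 - H(p) bits per symbol

where H(p) = -p log₂(p) - (1-p) log₂(1-p) is the binary entropy function.

H(0.3759) = 0.9551 bits
C = 1 - 0.9551 = 0.0449 bits per symbol

This means we can reliably transmit up to 0.0449 bits of information per channel use.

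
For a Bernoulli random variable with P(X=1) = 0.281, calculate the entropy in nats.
0.5939 nats

The binary entropy function is:
H(p) = -p log(p) - (1-p) log(1-p)

H(0.281) = -0.281 × log_e(0.281) - 0.719 × log_e(0.719)
H(0.281) = 0.5939 nats

Note: Binary entropy is maximized at p=0.5 (H=1 bit) and minimized at p=0 or p=1 (H=0).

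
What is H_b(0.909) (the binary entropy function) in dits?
0.1324 dits

The binary entropy function is:
H(p) = -p log(p) - (1-p) log(1-p)

H(0.909) = -0.909 × log_10(0.909) - 0.091 × log_10(0.091)
H(0.909) = 0.1324 dits

Note: Binary entropy is maximized at p=0.5 (H=1 bit) and minimized at p=0 or p=1 (H=0).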